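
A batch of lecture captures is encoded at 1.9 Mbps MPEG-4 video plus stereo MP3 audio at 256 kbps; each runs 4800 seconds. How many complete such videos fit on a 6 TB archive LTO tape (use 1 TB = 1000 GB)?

4638

Audio: 256 kbps = 0.256 Mbps.
Total bitrate: 2.156 Mbps.
Per item: 2.156 Mbps × 4800 s = 10,349 Mb = 1,294 MB.
Capacity: 6 TB = 48,000,000 Mb; 4638.22 items → 4638 complete.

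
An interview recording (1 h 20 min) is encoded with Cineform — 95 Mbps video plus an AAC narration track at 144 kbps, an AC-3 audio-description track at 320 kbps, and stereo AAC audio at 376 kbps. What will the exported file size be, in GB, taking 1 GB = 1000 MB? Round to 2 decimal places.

57.50 GB

1 h 20 min = 80 min = 4800 s
Audio total: 144 + 320 + 376 = 840 kbps = 0.840 Mbps.
Total bitrate: 95 + 0.840 = 95.840 Mbps.
Stream data: 95.840 Mbps × 4800 s = 460032.0 Mb.
460,032 Mb ÷ 8 = 57,504 MB → 57.50 GB.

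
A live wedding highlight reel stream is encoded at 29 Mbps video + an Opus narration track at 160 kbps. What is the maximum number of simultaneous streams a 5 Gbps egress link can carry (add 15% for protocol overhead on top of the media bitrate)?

149

Audio: 160 kbps = 0.160 Mbps.
Per-viewer media rate: 29.160 Mbps.
On the wire with 15% overhead: 33.534 Mbps.
5 Gbps = 5,000 Mbps; 5,000 / 33.534 = 149.10 → 149 viewers.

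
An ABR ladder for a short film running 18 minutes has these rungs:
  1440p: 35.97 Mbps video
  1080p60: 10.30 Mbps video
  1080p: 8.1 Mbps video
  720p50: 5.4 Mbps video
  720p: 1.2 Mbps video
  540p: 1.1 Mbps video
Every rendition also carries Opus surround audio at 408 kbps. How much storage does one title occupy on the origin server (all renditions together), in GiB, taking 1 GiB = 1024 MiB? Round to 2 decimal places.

8.11 GiB

18 min = 1080 s
Audio: 408 kbps = 0.408 Mbps.
Sum of rendition bitrates: (35.97+0.408) + (10.30+0.408) + (8.1+0.408) + (5.4+0.408) + (1.2+0.408) + (1.1+0.408) = 64.518 Mbps.
× 1080 s = 69,679 Mb = 8,710 MB = 8.112 GiB.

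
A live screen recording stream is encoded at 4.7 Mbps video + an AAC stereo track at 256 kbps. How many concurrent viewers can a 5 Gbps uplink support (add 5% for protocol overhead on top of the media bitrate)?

Audio: 256 kbps = 0.256 Mbps.
Per-viewer media rate: 4.956 Mbps.
On the wire with 5% overhead: 5.204 Mbps.
5 Gbps = 5,000 Mbps; 5,000 / 5.204 = 960.84 → 960 viewers.

960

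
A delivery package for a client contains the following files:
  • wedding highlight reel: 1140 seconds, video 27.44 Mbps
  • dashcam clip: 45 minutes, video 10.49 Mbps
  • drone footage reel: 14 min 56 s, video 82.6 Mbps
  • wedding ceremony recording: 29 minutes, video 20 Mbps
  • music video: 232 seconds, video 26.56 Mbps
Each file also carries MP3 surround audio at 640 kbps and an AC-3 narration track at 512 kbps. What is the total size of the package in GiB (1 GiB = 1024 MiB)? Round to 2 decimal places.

Audio total: 640 + 512 = 1152 kbps = 1.152 Mbps.
wedding highlight reel: 28.592 Mbps × 1140 s = 32594.9 Mb
dashcam clip: 11.642 Mbps × 2700 s = 31433.4 Mb
drone footage reel: 83.752 Mbps × 896 s = 75041.8 Mb
wedding ceremony recording: 21.152 Mbps × 1740 s = 36804.5 Mb
music video: 27.712 Mbps × 232 s = 6429.2 Mb
Total: 182303.7 Mb = 22788.0 MB.
= 21.22 GiB.

21.22 GiB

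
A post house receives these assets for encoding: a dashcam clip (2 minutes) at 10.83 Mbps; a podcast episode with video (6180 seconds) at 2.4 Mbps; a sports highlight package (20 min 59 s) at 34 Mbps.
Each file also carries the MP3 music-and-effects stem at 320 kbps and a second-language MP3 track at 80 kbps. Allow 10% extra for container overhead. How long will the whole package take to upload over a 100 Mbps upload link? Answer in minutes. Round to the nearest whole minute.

Audio total: 320 + 80 = 400 kbps = 0.400 Mbps.
dashcam clip: 11.230 Mbps × 120 s × 1.10 = 1482.4 Mb
podcast episode with video: 2.800 Mbps × 6180 s × 1.10 = 19034.4 Mb
sports highlight package: 34.400 Mbps × 1259 s × 1.10 = 47640.6 Mb
Total: 68157.3 Mb = 8519.7 MB.
At 100 Mbps: 68157.3 / 100 = 682 s ≈ 11.4 minutes.

11 minutes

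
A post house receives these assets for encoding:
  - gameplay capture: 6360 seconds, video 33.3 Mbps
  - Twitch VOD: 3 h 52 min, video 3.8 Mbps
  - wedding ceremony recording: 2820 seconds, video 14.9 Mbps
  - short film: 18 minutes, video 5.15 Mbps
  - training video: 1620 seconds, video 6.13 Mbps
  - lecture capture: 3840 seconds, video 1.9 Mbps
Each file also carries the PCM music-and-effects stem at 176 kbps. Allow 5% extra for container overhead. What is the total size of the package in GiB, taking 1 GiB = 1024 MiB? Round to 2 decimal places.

Audio: 176 kbps = 0.176 Mbps.
gameplay capture: 33.476 Mbps × 6360 s × 1.05 = 223552.7 Mb
Twitch VOD: 3.976 Mbps × 13920 s × 1.05 = 58113.2 Mb
wedding ceremony recording: 15.076 Mbps × 2820 s × 1.05 = 44640.0 Mb
short film: 5.326 Mbps × 1080 s × 1.05 = 6039.7 Mb
training video: 6.306 Mbps × 1620 s × 1.05 = 10726.5 Mb
lecture capture: 2.076 Mbps × 3840 s × 1.05 = 8370.4 Mb
Total: 351442.6 Mb = 43930.3 MB.
= 40.91 GiB.

40.91 GiB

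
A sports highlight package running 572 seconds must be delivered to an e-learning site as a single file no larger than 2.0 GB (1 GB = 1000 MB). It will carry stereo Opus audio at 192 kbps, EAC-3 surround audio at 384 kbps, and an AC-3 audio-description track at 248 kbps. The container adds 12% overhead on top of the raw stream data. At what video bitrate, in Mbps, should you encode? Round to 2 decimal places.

Budget: 2.0 GB = 16000.0 Mb.
Stream payload after overhead: 16000.0 / 1.12 = 14285.7 Mb.
Total bitrate budget: 14285.7 Mb / 572 s = 24.975 Mbps.
Audio total: 192 + 384 + 248 = 824 kbps = 0.824 Mbps.
Video: 24.975 − 0.824 = 24.151 Mbps.

24.15 Mbps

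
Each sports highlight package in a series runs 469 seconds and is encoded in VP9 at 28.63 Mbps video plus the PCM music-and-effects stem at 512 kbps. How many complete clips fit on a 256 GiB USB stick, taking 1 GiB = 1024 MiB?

160

Audio: 512 kbps = 0.512 Mbps.
Total bitrate: 29.142 Mbps.
Per item: 29.142 Mbps × 469 s = 13,668 Mb = 1,708 MB.
Capacity: 256 GiB = 2,199,023 Mb; 160.89 items → 160 complete.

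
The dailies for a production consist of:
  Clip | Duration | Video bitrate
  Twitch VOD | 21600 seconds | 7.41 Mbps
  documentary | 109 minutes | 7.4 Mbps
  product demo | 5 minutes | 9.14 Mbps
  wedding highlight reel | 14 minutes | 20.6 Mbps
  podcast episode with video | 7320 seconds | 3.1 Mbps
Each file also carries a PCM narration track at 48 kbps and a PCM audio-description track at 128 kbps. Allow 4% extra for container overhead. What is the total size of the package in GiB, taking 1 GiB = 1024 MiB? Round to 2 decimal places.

31.19 GiB

Audio total: 48 + 128 = 176 kbps = 0.176 Mbps.
Twitch VOD: 7.586 Mbps × 21600 s × 1.04 = 170411.9 Mb
documentary: 7.576 Mbps × 6540 s × 1.04 = 51528.9 Mb
product demo: 9.316 Mbps × 300 s × 1.04 = 2906.6 Mb
wedding highlight reel: 20.776 Mbps × 840 s × 1.04 = 18149.9 Mb
podcast episode with video: 3.276 Mbps × 7320 s × 1.04 = 24939.5 Mb
Total: 267936.9 Mb = 33492.1 MB.
= 31.19 GiB.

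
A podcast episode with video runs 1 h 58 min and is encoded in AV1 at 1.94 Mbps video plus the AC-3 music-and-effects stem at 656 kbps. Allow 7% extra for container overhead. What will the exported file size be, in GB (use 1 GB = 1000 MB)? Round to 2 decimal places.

1 h 58 min = 118 min = 7080 s
Audio: 656 kbps = 0.656 Mbps.
Total bitrate: 1.94 + 0.656 = 2.596 Mbps.
Stream data: 2.596 Mbps × 7080 s = 18379.7 Mb.
With 7% container overhead: ×1.07.
19,666 Mb ÷ 8 = 2,458 MB → 2.458 GB.

2.46 GB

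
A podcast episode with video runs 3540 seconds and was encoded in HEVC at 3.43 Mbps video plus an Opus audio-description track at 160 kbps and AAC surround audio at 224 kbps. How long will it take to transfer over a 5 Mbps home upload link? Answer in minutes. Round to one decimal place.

Audio total: 160 + 224 = 384 kbps = 0.384 Mbps.
Total bitrate: 3.814 Mbps.
File: 3.814 Mbps × 3540 s = 13501.6 Mb.
At 5 Mbps: 13501.6 / 5 = 2700.3 s ≈ 45 minutes.

45.0 minutes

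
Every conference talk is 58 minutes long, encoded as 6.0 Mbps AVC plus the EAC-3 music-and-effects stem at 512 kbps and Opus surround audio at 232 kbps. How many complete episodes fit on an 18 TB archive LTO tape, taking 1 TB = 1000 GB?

58 min = 3480 s
Audio total: 512 + 232 = 744 kbps = 0.744 Mbps.
Total bitrate: 6.744 Mbps.
Per item: 6.744 Mbps × 3480 s = 23,469 Mb = 2,934 MB.
Capacity: 18 TB = 144,000,000 Mb; 6135.72 items → 6135 complete.

6135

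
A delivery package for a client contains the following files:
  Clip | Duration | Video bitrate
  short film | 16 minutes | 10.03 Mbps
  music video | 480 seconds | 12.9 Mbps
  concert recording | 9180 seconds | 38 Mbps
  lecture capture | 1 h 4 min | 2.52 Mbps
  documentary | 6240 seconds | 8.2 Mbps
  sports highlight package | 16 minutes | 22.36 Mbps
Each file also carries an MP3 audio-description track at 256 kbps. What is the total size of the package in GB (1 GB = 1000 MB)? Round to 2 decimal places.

Audio: 256 kbps = 0.256 Mbps.
short film: 10.286 Mbps × 960 s = 9874.6 Mb
music video: 13.156 Mbps × 480 s = 6314.9 Mb
concert recording: 38.256 Mbps × 9180 s = 351190.1 Mb
lecture capture: 2.776 Mbps × 3840 s = 10659.8 Mb
documentary: 8.456 Mbps × 6240 s = 52765.4 Mb
sports highlight package: 22.616 Mbps × 960 s = 21711.4 Mb
Total: 452516.2 Mb = 56564.5 MB.
= 56.56 GB.

56.56 GB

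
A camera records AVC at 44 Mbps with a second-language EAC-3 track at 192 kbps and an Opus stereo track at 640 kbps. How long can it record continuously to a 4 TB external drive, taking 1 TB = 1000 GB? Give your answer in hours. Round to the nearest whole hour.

Audio total: 192 + 640 = 832 kbps = 0.832 Mbps.
Total bitrate: 44 + 0.832 = 44.832 Mbps.
Capacity: 4 TB = 32,000,000 Mb.
Recording time: 32,000,000 / 44.832 = 713,776 s ≈ 198 hours.

198 hours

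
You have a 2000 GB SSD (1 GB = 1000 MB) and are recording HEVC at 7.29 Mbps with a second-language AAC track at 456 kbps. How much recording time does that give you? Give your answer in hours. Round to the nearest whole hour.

574 hours

Audio: 456 kbps = 0.456 Mbps.
Total bitrate: 7.29 + 0.456 = 7.746 Mbps.
Capacity: 2000 GB = 16,000,000 Mb.
Recording time: 16,000,000 / 7.746 = 2,065,582 s ≈ 574 hours.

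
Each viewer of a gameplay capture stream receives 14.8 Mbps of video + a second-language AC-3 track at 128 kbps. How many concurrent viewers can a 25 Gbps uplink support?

1674

Audio: 128 kbps = 0.128 Mbps.
Per-viewer media rate: 14.928 Mbps.
25 Gbps = 25,000 Mbps; 25,000 / 14.928 = 1674.71 → 1674 viewers.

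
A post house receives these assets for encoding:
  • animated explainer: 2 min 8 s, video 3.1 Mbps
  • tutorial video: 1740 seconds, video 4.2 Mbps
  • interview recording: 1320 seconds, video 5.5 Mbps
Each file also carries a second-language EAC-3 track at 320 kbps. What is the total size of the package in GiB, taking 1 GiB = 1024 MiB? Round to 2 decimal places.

Audio: 320 kbps = 0.320 Mbps.
animated explainer: 3.420 Mbps × 128 s = 437.8 Mb
tutorial video: 4.520 Mbps × 1740 s = 7864.8 Mb
interview recording: 5.820 Mbps × 1320 s = 7682.4 Mb
Total: 15985.0 Mb = 1998.1 MB.
= 1.861 GiB.

1.86 GiB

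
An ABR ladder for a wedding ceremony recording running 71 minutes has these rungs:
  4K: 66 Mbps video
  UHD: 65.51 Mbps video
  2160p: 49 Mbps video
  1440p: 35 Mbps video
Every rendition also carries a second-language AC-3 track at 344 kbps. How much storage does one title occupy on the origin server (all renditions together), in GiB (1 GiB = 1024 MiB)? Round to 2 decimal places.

71 min = 4260 s
Audio: 344 kbps = 0.344 Mbps.
Sum of rendition bitrates: (66+0.344) + (65.51+0.344) + (49+0.344) + (35+0.344) = 216.886 Mbps.
× 4260 s = 923,934 Mb = 115,492 MB = 107.6 GiB.

107.56 GiB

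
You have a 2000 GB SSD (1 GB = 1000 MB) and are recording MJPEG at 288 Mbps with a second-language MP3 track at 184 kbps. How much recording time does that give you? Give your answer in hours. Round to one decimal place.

Audio: 184 kbps = 0.184 Mbps.
Total bitrate: 288 + 0.184 = 288.184 Mbps.
Capacity: 2000 GB = 16,000,000 Mb.
Recording time: 16,000,000 / 288.184 = 55,520 s ≈ 15.4 hours.

15.4 hours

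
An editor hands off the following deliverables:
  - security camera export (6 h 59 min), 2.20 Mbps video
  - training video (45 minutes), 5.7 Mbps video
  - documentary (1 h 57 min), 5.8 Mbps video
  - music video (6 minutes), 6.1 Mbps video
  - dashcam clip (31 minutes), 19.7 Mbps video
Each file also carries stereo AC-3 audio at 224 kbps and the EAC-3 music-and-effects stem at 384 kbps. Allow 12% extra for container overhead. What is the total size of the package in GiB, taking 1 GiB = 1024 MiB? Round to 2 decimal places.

Audio total: 224 + 384 = 608 kbps = 0.608 Mbps.
security camera export: 2.808 Mbps × 25140 s × 1.12 = 79064.3 Mb
training video: 6.308 Mbps × 2700 s × 1.12 = 19075.4 Mb
documentary: 6.408 Mbps × 7020 s × 1.12 = 50382.3 Mb
music video: 6.708 Mbps × 360 s × 1.12 = 2704.7 Mb
dashcam clip: 20.308 Mbps × 1860 s × 1.12 = 42305.6 Mb
Total: 193532.2 Mb = 24191.5 MB.
= 22.53 GiB.

22.53 GiB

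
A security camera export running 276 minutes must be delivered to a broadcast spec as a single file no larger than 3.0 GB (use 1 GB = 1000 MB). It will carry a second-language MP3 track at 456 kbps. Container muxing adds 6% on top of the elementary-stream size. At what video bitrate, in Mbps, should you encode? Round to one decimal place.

0.9 Mbps

Budget: 3.0 GB = 24000.0 Mb.
Stream payload after overhead: 24000.0 / 1.06 = 22641.5 Mb.
276 min = 16560 s
Total bitrate budget: 22641.5 Mb / 16560 s = 1.367 Mbps.
Audio: 456 kbps = 0.456 Mbps.
Video: 1.367 − 0.456 = 0.911 Mbps.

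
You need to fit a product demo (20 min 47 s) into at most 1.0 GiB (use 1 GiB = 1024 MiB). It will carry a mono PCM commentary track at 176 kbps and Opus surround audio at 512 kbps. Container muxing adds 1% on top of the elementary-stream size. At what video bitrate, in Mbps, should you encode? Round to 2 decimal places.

6.13 Mbps

Budget: 1.0 GiB = 8589.9 Mb.
Stream payload after overhead: 8589.9 / 1.01 = 8504.9 Mb.
20 min 47 s = 1247 s
Total bitrate budget: 8504.9 Mb / 1247 s = 6.820 Mbps.
Audio total: 176 + 512 = 688 kbps = 0.688 Mbps.
Video: 6.820 − 0.688 = 6.132 Mbps.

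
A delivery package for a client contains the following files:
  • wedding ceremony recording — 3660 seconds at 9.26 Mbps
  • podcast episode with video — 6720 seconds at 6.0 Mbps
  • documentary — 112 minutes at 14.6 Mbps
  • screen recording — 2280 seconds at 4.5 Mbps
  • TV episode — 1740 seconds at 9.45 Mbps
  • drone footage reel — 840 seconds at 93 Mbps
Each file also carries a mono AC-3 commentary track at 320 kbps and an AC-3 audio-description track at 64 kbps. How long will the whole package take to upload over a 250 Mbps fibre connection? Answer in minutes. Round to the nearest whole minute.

Audio total: 320 + 64 = 384 kbps = 0.384 Mbps.
wedding ceremony recording: 9.644 Mbps × 3660 s = 35297.0 Mb
podcast episode with video: 6.384 Mbps × 6720 s = 42900.5 Mb
documentary: 14.984 Mbps × 6720 s = 100692.5 Mb
screen recording: 4.884 Mbps × 2280 s = 11135.5 Mb
TV episode: 9.834 Mbps × 1740 s = 17111.2 Mb
drone footage reel: 93.384 Mbps × 840 s = 78442.6 Mb
Total: 285579.2 Mb = 35697.4 MB.
At 250 Mbps: 285579.2 / 250 = 1142 s ≈ 19 minutes.

19 minutes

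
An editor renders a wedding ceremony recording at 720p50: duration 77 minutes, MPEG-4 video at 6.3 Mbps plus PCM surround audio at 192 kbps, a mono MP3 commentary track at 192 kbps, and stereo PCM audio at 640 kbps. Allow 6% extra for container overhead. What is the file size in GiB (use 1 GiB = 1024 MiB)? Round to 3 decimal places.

77 min = 4620 s
Audio total: 192 + 192 + 640 = 1024 kbps = 1.024 Mbps.
Total bitrate: 6.3 + 1.024 = 7.324 Mbps.
Stream data: 7.324 Mbps × 4620 s = 33836.9 Mb.
With 6% container overhead: ×1.06.
35,867 Mb = 4,483,386,600 bytes ÷ 1,073,741,824 = 4.175 GiB.

4.175 GiB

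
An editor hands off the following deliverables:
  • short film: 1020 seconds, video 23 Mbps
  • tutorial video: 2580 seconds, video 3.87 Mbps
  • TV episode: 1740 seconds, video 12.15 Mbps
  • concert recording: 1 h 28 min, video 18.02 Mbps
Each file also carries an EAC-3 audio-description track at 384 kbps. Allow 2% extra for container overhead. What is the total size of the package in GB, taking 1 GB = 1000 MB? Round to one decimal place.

Audio: 384 kbps = 0.384 Mbps.
short film: 23.384 Mbps × 1020 s × 1.02 = 24328.7 Mb
tutorial video: 4.254 Mbps × 2580 s × 1.02 = 11194.8 Mb
TV episode: 12.534 Mbps × 1740 s × 1.02 = 22245.3 Mb
concert recording: 18.404 Mbps × 5280 s × 1.02 = 99116.6 Mb
Total: 156885.5 Mb = 19610.7 MB.
= 19.61 GB.

19.6 GB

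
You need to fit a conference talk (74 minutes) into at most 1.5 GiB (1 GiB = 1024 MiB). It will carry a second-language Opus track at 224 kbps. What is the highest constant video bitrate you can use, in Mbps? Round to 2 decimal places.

Budget: 1.5 GiB = 12884.9 Mb.
74 min = 4440 s
Total bitrate budget: 12884.9 Mb / 4440 s = 2.902 Mbps.
Audio: 224 kbps = 0.224 Mbps.
Video: 2.902 − 0.224 = 2.678 Mbps.

2.68 Mbps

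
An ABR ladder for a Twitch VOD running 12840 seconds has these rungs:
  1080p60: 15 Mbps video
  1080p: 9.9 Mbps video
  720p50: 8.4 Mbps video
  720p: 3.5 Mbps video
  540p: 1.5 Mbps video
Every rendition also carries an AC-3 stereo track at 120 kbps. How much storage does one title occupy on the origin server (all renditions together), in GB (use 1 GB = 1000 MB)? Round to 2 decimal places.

62.43 GB

Audio: 120 kbps = 0.120 Mbps.
Sum of rendition bitrates: (15+0.120) + (9.9+0.120) + (8.4+0.120) + (3.5+0.120) + (1.5+0.120) = 38.900 Mbps.
× 12840 s = 499,476 Mb = 62,434 MB = 62.43 GB.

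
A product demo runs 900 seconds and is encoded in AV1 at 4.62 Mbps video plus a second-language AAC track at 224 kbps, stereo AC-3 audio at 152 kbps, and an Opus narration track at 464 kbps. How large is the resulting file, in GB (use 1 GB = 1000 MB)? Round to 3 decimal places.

Audio total: 224 + 152 + 464 = 840 kbps = 0.840 Mbps.
Total bitrate: 4.62 + 0.840 = 5.460 Mbps.
Stream data: 5.460 Mbps × 900 s = 4914.0 Mb.
4,914 Mb ÷ 8 = 614.2 MB → 0.6142 GB.

0.614 GB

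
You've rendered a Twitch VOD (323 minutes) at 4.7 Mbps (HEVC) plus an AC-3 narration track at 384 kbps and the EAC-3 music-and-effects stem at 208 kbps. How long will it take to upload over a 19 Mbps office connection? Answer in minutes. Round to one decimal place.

323 min = 19380 s
Audio total: 384 + 208 = 592 kbps = 0.592 Mbps.
Total bitrate: 5.292 Mbps.
File: 5.292 Mbps × 19380 s = 102559.0 Mb.
At 19 Mbps: 102559.0 / 19 = 5397.8 s ≈ 90 minutes.

90.0 minutes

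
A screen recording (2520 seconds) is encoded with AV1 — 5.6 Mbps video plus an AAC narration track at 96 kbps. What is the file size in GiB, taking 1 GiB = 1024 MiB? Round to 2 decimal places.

Audio: 96 kbps = 0.096 Mbps.
Total bitrate: 5.6 + 0.096 = 5.696 Mbps.
Stream data: 5.696 Mbps × 2520 s = 14353.9 Mb.
14,354 Mb = 1,794,240,000 bytes ÷ 1,073,741,824 = 1.671 GiB.

1.67 GiB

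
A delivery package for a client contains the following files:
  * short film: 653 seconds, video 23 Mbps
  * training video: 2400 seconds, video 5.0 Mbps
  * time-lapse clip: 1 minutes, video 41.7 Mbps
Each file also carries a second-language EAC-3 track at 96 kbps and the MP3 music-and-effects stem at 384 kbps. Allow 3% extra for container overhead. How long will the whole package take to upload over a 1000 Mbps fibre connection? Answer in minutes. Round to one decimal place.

Audio total: 96 + 384 = 480 kbps = 0.480 Mbps.
short film: 23.480 Mbps × 653 s × 1.03 = 15792.4 Mb
training video: 5.480 Mbps × 2400 s × 1.03 = 13546.6 Mb
time-lapse clip: 42.180 Mbps × 60 s × 1.03 = 2606.7 Mb
Total: 31945.7 Mb = 3993.2 MB.
At 1000 Mbps: 31945.7 / 1000 = 32 s ≈ 0.532 minutes.

0.5 minutes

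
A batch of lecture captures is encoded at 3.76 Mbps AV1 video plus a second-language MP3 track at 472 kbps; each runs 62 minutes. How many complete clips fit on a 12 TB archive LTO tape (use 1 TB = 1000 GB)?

62 min = 3720 s
Audio: 472 kbps = 0.472 Mbps.
Total bitrate: 4.232 Mbps.
Per item: 4.232 Mbps × 3720 s = 15,743 Mb = 1,968 MB.
Capacity: 12 TB = 96,000,000 Mb; 6097.93 items → 6097 complete.

6097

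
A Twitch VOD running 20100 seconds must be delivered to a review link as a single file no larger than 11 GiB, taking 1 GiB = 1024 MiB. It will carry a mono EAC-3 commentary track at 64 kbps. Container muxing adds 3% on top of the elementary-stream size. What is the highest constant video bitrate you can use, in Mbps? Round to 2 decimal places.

Budget: 11 GiB = 94489.3 Mb.
Stream payload after overhead: 94489.3 / 1.03 = 91737.2 Mb.
Total bitrate budget: 91737.2 Mb / 20100 s = 4.564 Mbps.
Audio: 64 kbps = 0.064 Mbps.
Video: 4.564 − 0.064 = 4.500 Mbps.

4.50 Mbps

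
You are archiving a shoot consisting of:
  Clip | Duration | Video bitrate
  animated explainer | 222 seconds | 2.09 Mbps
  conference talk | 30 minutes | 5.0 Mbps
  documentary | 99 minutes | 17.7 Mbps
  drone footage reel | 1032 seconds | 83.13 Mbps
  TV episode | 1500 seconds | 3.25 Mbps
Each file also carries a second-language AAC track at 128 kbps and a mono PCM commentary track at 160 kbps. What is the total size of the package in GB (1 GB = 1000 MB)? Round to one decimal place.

Audio total: 128 + 160 = 288 kbps = 0.288 Mbps.
animated explainer: 2.378 Mbps × 222 s = 527.9 Mb
conference talk: 5.288 Mbps × 1800 s = 9518.4 Mb
documentary: 17.988 Mbps × 5940 s = 106848.7 Mb
drone footage reel: 83.418 Mbps × 1032 s = 86087.4 Mb
TV episode: 3.538 Mbps × 1500 s = 5307.0 Mb
Total: 208289.4 Mb = 26036.2 MB.
= 26.04 GB.

26.0 GB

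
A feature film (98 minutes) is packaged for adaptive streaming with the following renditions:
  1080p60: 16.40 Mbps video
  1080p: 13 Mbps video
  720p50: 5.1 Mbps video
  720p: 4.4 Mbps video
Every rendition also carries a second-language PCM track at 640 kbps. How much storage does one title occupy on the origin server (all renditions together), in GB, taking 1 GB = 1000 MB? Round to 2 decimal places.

30.47 GB

98 min = 5880 s
Audio: 640 kbps = 0.640 Mbps.
Sum of rendition bitrates: (16.40+0.640) + (13+0.640) + (5.1+0.640) + (4.4+0.640) = 41.460 Mbps.
× 5880 s = 243,785 Mb = 30,473 MB = 30.47 GB.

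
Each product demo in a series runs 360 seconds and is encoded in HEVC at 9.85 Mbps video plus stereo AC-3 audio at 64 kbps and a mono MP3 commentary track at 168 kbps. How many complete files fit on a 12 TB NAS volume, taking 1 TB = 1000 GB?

26449

Audio total: 64 + 168 = 232 kbps = 0.232 Mbps.
Total bitrate: 10.082 Mbps.
Per item: 10.082 Mbps × 360 s = 3,630 Mb = 453.7 MB.
Capacity: 12 TB = 96,000,000 Mb; 26449.78 items → 26449 complete.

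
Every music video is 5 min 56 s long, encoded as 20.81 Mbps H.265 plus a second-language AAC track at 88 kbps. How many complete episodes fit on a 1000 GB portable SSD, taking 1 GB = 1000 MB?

5 min 56 s = 356 s
Audio: 88 kbps = 0.088 Mbps.
Total bitrate: 20.898 Mbps.
Per item: 20.898 Mbps × 356 s = 7,440 Mb = 930.0 MB.
Capacity: 1000 GB = 8,000,000 Mb; 1075.31 items → 1075 complete.

1075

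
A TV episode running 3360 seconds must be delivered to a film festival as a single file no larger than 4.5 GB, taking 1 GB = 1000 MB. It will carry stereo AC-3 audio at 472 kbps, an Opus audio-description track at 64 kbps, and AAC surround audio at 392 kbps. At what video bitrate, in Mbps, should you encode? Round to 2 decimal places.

Budget: 4.5 GB = 36000.0 Mb.
Total bitrate budget: 36000.0 Mb / 3360 s = 10.714 Mbps.
Audio total: 472 + 64 + 392 = 928 kbps = 0.928 Mbps.
Video: 10.714 − 0.928 = 9.786 Mbps.

9.79 Mbps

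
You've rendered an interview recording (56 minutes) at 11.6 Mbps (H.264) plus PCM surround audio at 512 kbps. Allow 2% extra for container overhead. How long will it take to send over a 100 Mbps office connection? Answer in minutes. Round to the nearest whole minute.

56 min = 3360 s
Audio: 512 kbps = 0.512 Mbps.
Total bitrate: 12.112 Mbps.
File: 12.112 Mbps × 3360 s = 40696.3 Mb.
With 2% container overhead: ×1.02. → 41510.2 Mb.
At 100 Mbps: 41510.2 / 100 = 415.1 s ≈ 6.92 minutes.

7 minutes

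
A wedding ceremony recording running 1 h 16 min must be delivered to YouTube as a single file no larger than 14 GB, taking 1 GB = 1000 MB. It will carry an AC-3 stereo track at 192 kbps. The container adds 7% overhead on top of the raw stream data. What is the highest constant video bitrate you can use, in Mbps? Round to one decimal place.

22.8 Mbps

Budget: 14 GB = 112000.0 Mb.
Stream payload after overhead: 112000.0 / 1.07 = 104672.9 Mb.
1 h 16 min = 76 min = 4560 s
Total bitrate budget: 104672.9 Mb / 4560 s = 22.955 Mbps.
Audio: 192 kbps = 0.192 Mbps.
Video: 22.955 − 0.192 = 22.763 Mbps.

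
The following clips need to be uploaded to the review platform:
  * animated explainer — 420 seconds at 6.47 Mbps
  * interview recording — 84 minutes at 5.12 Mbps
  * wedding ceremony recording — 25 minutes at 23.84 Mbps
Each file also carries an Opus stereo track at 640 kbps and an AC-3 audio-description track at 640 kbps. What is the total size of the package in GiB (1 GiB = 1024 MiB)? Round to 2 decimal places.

8.52 GiB

Audio total: 640 + 640 = 1280 kbps = 1.280 Mbps.
animated explainer: 7.750 Mbps × 420 s = 3255.0 Mb
interview recording: 6.400 Mbps × 5040 s = 32256.0 Mb
wedding ceremony recording: 25.120 Mbps × 1500 s = 37680.0 Mb
Total: 73191.0 Mb = 9148.9 MB.
= 8.521 GiB.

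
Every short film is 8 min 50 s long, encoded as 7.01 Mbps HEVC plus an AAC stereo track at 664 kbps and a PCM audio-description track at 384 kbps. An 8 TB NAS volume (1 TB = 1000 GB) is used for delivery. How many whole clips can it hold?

14985

8 min 50 s = 530 s
Audio total: 664 + 384 = 1048 kbps = 1.048 Mbps.
Total bitrate: 8.058 Mbps.
Per item: 8.058 Mbps × 530 s = 4,271 Mb = 533.8 MB.
Capacity: 8 TB = 64,000,000 Mb; 14985.69 items → 14985 complete.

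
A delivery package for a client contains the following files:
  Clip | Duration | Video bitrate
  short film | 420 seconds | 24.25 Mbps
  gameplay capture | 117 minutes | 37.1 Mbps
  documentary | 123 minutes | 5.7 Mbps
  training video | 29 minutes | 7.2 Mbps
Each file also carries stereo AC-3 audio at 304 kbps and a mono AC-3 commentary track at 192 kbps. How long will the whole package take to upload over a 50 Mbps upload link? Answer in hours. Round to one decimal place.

1.9 hours

Audio total: 304 + 192 = 496 kbps = 0.496 Mbps.
short film: 24.746 Mbps × 420 s = 10393.3 Mb
gameplay capture: 37.596 Mbps × 7020 s = 263923.9 Mb
documentary: 6.196 Mbps × 7380 s = 45726.5 Mb
training video: 7.696 Mbps × 1740 s = 13391.0 Mb
Total: 333434.8 Mb = 41679.3 MB.
At 50 Mbps: 333434.8 / 50 = 6669 s ≈ 1.85 hours.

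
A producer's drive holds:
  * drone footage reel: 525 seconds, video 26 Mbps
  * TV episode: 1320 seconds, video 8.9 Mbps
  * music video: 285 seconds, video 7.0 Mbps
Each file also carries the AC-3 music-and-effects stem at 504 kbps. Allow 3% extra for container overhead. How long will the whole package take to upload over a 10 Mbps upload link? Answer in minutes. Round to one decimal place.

48.9 minutes

Audio: 504 kbps = 0.504 Mbps.
drone footage reel: 26.504 Mbps × 525 s × 1.03 = 14332.0 Mb
TV episode: 9.404 Mbps × 1320 s × 1.03 = 12785.7 Mb
music video: 7.504 Mbps × 285 s × 1.03 = 2202.8 Mb
Total: 29320.5 Mb = 3665.1 MB.
At 10 Mbps: 29320.5 / 10 = 2932 s ≈ 48.9 minutes.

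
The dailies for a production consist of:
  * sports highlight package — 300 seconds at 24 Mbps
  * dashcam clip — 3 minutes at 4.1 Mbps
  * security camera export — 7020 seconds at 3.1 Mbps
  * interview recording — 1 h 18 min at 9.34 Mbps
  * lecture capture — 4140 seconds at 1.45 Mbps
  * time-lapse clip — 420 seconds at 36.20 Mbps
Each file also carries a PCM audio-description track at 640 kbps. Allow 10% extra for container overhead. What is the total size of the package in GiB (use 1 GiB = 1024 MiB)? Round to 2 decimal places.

13.49 GiB

Audio: 640 kbps = 0.640 Mbps.
sports highlight package: 24.640 Mbps × 300 s × 1.10 = 8131.2 Mb
dashcam clip: 4.740 Mbps × 180 s × 1.10 = 938.5 Mb
security camera export: 3.740 Mbps × 7020 s × 1.10 = 28880.3 Mb
interview recording: 9.980 Mbps × 4680 s × 1.10 = 51377.0 Mb
lecture capture: 2.090 Mbps × 4140 s × 1.10 = 9517.9 Mb
time-lapse clip: 36.840 Mbps × 420 s × 1.10 = 17020.1 Mb
Total: 115865.0 Mb = 14483.1 MB.
= 13.49 GiB.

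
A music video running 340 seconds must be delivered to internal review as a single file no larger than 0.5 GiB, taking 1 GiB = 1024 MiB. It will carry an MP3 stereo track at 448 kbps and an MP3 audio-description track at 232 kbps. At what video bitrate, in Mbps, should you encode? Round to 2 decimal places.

11.95 Mbps

Budget: 0.5 GiB = 4295.0 Mb.
Total bitrate budget: 4295.0 Mb / 340 s = 12.632 Mbps.
Audio total: 448 + 232 = 680 kbps = 0.680 Mbps.
Video: 12.632 − 0.680 = 11.952 Mbps.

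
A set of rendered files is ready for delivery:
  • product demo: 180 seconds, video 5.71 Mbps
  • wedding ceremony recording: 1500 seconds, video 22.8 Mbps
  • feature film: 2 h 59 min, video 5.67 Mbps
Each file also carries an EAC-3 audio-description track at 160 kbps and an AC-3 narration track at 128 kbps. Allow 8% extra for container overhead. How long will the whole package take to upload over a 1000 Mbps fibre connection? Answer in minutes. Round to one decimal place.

1.8 minutes

Audio total: 160 + 128 = 288 kbps = 0.288 Mbps.
product demo: 5.998 Mbps × 180 s × 1.08 = 1166.0 Mb
wedding ceremony recording: 23.088 Mbps × 1500 s × 1.08 = 37402.6 Mb
feature film: 5.958 Mbps × 10740 s × 1.08 = 69108.0 Mb
Total: 107676.6 Mb = 13459.6 MB.
At 1000 Mbps: 107676.6 / 1000 = 108 s ≈ 1.79 minutes.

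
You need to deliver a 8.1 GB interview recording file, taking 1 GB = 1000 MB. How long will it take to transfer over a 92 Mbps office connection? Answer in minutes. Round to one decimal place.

File: 8.1 GB = 64800.0 Mb.
At 92 Mbps: 64800.0 / 92 = 704.3 s ≈ 11.7 minutes.

11.7 minutes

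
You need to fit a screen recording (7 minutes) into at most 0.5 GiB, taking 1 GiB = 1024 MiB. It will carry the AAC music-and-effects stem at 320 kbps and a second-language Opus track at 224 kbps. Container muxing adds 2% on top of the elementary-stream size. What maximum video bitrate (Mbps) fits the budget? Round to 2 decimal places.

9.48 Mbps

Budget: 0.5 GiB = 4295.0 Mb.
Stream payload after overhead: 4295.0 / 1.02 = 4210.8 Mb.
7 min = 420 s
Total bitrate budget: 4210.8 Mb / 420 s = 10.026 Mbps.
Audio total: 320 + 224 = 544 kbps = 0.544 Mbps.
Video: 10.026 − 0.544 = 9.482 Mbps.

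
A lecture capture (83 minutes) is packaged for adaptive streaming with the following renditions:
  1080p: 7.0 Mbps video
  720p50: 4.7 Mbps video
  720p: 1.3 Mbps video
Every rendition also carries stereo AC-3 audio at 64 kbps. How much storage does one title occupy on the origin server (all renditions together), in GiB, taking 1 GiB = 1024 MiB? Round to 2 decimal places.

83 min = 4980 s
Audio: 64 kbps = 0.064 Mbps.
Sum of rendition bitrates: (7.0+0.064) + (4.7+0.064) + (1.3+0.064) = 13.192 Mbps.
× 4980 s = 65,696 Mb = 8,212 MB = 7.648 GiB.

7.65 GiB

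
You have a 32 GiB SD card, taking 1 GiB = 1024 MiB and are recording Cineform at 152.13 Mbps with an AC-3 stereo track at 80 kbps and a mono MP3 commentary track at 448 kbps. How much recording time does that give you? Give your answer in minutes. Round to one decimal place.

Audio total: 80 + 448 = 528 kbps = 0.528 Mbps.
Total bitrate: 152.13 + 0.528 = 152.658 Mbps.
Capacity: 32 GiB = 274,878 Mb.
Recording time: 274,878 / 152.658 = 1,801 s ≈ 30.0 minutes.

30.0 minutes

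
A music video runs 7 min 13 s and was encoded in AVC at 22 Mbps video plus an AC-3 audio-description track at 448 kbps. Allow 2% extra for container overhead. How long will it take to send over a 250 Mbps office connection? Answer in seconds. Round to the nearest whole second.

7 min 13 s = 433 s
Audio: 448 kbps = 0.448 Mbps.
Total bitrate: 22.448 Mbps.
File: 22.448 Mbps × 433 s = 9720.0 Mb.
With 2% container overhead: ×1.02. → 9914.4 Mb.
At 250 Mbps: 9914.4 / 250 = 39.7 s ≈ 39.7 seconds.

40 seconds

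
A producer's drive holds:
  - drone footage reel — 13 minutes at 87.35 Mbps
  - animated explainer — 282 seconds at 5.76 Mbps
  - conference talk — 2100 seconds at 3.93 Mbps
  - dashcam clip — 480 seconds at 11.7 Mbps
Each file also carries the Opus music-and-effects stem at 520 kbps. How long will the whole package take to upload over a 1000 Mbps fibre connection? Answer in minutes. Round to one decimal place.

1.4 minutes

Audio: 520 kbps = 0.520 Mbps.
drone footage reel: 87.870 Mbps × 780 s = 68538.6 Mb
animated explainer: 6.280 Mbps × 282 s = 1771.0 Mb
conference talk: 4.450 Mbps × 2100 s = 9345.0 Mb
dashcam clip: 12.220 Mbps × 480 s = 5865.6 Mb
Total: 85520.2 Mb = 10690.0 MB.
At 1000 Mbps: 85520.2 / 1000 = 86 s ≈ 1.43 minutes.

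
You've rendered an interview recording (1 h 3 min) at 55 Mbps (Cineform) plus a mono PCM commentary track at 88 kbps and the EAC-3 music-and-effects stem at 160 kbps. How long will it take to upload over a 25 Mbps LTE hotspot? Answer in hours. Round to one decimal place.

2.3 hours

1 h 3 min = 63 min = 3780 s
Audio total: 88 + 160 = 248 kbps = 0.248 Mbps.
Total bitrate: 55.248 Mbps.
File: 55.248 Mbps × 3780 s = 208837.4 Mb.
At 25 Mbps: 208837.4 / 25 = 8353.5 s ≈ 2.32 hours.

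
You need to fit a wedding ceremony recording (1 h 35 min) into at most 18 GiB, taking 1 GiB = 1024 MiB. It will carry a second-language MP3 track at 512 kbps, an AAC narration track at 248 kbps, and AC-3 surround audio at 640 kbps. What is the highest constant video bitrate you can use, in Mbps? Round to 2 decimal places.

Budget: 18 GiB = 154618.8 Mb.
1 h 35 min = 95 min = 5700 s
Total bitrate budget: 154618.8 Mb / 5700 s = 27.126 Mbps.
Audio total: 512 + 248 + 640 = 1400 kbps = 1.400 Mbps.
Video: 27.126 − 1.400 = 25.726 Mbps.

25.73 Mbps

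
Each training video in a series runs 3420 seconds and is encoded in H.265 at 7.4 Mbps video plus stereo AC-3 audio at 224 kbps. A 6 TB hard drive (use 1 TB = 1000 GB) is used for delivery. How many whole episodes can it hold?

Audio: 224 kbps = 0.224 Mbps.
Total bitrate: 7.624 Mbps.
Per item: 7.624 Mbps × 3420 s = 26,074 Mb = 3,259 MB.
Capacity: 6 TB = 48,000,000 Mb; 1840.91 items → 1840 complete.

1840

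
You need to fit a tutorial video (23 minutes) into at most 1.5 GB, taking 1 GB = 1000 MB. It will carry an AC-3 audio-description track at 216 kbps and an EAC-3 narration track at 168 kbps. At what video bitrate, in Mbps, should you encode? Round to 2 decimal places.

Budget: 1.5 GB = 12000.0 Mb.
23 min = 1380 s
Total bitrate budget: 12000.0 Mb / 1380 s = 8.696 Mbps.
Audio total: 216 + 168 = 384 kbps = 0.384 Mbps.
Video: 8.696 − 0.384 = 8.312 Mbps.

8.31 Mbps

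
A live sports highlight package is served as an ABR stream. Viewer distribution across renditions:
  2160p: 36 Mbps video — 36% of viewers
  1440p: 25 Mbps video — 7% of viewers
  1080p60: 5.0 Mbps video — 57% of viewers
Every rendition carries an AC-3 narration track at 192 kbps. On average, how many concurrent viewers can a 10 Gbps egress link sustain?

Audio: 192 kbps = 0.192 Mbps.
Average per-viewer bitrate: 0.36×36.192 + 0.07×25.192 + 0.57×5.192 = 17.752 Mbps.
10 Gbps = 10,000 Mbps; 10,000 / 17.752 = 563.32 → 563.

563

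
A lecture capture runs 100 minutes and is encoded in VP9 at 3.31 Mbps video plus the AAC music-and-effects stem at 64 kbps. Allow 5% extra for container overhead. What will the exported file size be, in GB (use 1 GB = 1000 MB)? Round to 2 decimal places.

100 min = 6000 s
Audio: 64 kbps = 0.064 Mbps.
Total bitrate: 3.31 + 0.064 = 3.374 Mbps.
Stream data: 3.374 Mbps × 6000 s = 20244.0 Mb.
With 5% container overhead: ×1.05.
21,256 Mb ÷ 8 = 2,657 MB → 2.657 GB.

2.66 GB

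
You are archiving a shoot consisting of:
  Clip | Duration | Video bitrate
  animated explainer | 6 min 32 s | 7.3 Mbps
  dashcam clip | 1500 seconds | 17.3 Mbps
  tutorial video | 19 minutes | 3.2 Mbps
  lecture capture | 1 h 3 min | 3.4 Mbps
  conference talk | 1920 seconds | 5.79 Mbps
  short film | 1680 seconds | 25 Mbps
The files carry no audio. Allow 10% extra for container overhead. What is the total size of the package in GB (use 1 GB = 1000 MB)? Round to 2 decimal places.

animated explainer: 7.300 Mbps × 392 s × 1.10 = 3147.8 Mb
dashcam clip: 17.300 Mbps × 1500 s × 1.10 = 28545.0 Mb
tutorial video: 3.200 Mbps × 1140 s × 1.10 = 4012.8 Mb
lecture capture: 3.400 Mbps × 3780 s × 1.10 = 14137.2 Mb
conference talk: 5.790 Mbps × 1920 s × 1.10 = 12228.5 Mb
short film: 25.000 Mbps × 1680 s × 1.10 = 46200.0 Mb
Total: 108271.2 Mb = 13533.9 MB.
= 13.53 GB.

13.53 GB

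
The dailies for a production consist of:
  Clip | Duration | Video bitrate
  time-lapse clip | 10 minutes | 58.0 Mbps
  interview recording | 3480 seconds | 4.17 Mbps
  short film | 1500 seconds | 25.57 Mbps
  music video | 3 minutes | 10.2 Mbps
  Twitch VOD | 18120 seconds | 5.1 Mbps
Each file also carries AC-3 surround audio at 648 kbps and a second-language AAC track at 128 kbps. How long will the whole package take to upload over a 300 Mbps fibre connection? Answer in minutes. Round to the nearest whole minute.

Audio total: 648 + 128 = 776 kbps = 0.776 Mbps.
time-lapse clip: 58.776 Mbps × 600 s = 35265.6 Mb
interview recording: 4.946 Mbps × 3480 s = 17212.1 Mb
short film: 26.346 Mbps × 1500 s = 39519.0 Mb
music video: 10.976 Mbps × 180 s = 1975.7 Mb
Twitch VOD: 5.876 Mbps × 18120 s = 106473.1 Mb
Total: 200445.5 Mb = 25055.7 MB.
At 300 Mbps: 200445.5 / 300 = 668 s ≈ 11.1 minutes.

11 minutes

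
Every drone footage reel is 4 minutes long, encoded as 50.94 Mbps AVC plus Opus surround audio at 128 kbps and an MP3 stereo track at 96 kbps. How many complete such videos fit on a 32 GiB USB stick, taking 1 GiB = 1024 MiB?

4 min = 240 s
Audio total: 128 + 96 = 224 kbps = 0.224 Mbps.
Total bitrate: 51.164 Mbps.
Per item: 51.164 Mbps × 240 s = 12,279 Mb = 1,535 MB.
Capacity: 32 GiB = 274,878 Mb; 22.39 items → 22 complete.

22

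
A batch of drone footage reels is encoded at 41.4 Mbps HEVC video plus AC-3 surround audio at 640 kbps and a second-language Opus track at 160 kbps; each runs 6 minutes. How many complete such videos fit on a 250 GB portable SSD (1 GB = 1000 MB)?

6 min = 360 s
Audio total: 640 + 160 = 800 kbps = 0.800 Mbps.
Total bitrate: 42.200 Mbps.
Per item: 42.200 Mbps × 360 s = 15,192 Mb = 1,899 MB.
Capacity: 250 GB = 2,000,000 Mb; 131.65 items → 131 complete.

131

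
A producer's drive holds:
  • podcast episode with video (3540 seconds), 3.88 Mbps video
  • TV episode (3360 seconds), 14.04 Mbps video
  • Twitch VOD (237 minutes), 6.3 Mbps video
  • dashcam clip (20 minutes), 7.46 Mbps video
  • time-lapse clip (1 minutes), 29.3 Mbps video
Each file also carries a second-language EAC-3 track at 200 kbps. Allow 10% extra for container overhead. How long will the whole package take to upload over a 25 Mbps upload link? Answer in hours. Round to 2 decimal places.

2.02 hours

Audio: 200 kbps = 0.200 Mbps.
podcast episode with video: 4.080 Mbps × 3540 s × 1.10 = 15887.5 Mb
TV episode: 14.240 Mbps × 3360 s × 1.10 = 52631.0 Mb
Twitch VOD: 6.500 Mbps × 14220 s × 1.10 = 101673.0 Mb
dashcam clip: 7.660 Mbps × 1200 s × 1.10 = 10111.2 Mb
time-lapse clip: 29.500 Mbps × 60 s × 1.10 = 1947.0 Mb
Total: 182249.8 Mb = 22781.2 MB.
At 25 Mbps: 182249.8 / 25 = 7290 s ≈ 2.02 hours.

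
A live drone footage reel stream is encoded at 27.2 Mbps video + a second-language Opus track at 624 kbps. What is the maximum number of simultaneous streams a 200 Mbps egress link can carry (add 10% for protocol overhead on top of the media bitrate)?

Audio: 624 kbps = 0.624 Mbps.
Per-viewer media rate: 27.824 Mbps.
On the wire with 10% overhead: 30.606 Mbps.
200 Mbps = 200.0 Mbps; 200.0 / 30.606 = 6.53 → 6 viewers.

6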